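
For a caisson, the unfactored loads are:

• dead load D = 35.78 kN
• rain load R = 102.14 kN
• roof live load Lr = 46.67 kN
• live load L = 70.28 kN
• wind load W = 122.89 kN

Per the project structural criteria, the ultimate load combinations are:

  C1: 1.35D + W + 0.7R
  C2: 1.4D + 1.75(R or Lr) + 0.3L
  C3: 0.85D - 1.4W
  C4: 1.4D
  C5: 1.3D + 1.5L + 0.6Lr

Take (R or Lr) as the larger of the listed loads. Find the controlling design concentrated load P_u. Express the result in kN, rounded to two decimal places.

(R or Lr) → R = 102.14 kN.
C1: 1.35(35.78) + 1.0(122.89) + 0.7(102.14) = 48.30 + 122.89 + 71.50 = 242.69
C2: 1.4(35.78) + 1.75(102.14) + 0.3(70.28) = 50.09 + 178.75 + 21.08 = 249.92
C3: 0.85(35.78) - 1.4(122.89) = -141.63
C4: 1.4(35.78) = 50.09
C5: 1.3(35.78) + 1.5(70.28) + 0.6(46.67) = 179.94
Combination 2 governs: P_u = 249.92 kN.

249.92 kN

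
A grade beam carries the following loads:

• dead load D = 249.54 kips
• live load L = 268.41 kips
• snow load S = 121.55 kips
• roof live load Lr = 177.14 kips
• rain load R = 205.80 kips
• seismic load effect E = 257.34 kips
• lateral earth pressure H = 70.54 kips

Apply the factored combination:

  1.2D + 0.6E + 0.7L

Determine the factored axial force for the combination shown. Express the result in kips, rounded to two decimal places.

1.2(249.54) + 0.6(257.34) + 0.7(268.41) = 299.45 + 154.40 + 187.89 = 641.74
P_u = 641.74 kips.

641.74 kips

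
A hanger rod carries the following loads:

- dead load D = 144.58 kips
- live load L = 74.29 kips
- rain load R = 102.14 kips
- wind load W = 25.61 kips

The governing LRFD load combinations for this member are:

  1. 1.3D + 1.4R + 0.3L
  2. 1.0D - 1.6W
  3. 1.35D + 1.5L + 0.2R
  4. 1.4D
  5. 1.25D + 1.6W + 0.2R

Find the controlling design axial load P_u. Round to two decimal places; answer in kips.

1. 1.3(144.58) + 1.4(102.14) + 0.3(74.29) = 187.95 + 143.00 + 22.29 = 353.24
2. 1.0(144.58) - 1.6(25.61) = 144.58 - 40.98 = 103.60
3. 1.35(144.58) + 1.5(74.29) + 0.2(102.14) = 195.18 + 111.44 + 20.43 = 327.05
4. 1.4(144.58) = 202.41
5. 1.25(144.58) + 1.6(25.61) + 0.2(102.14) = 242.13
Combination 1 governs: P_u = 353.24 kips.

353.24 kips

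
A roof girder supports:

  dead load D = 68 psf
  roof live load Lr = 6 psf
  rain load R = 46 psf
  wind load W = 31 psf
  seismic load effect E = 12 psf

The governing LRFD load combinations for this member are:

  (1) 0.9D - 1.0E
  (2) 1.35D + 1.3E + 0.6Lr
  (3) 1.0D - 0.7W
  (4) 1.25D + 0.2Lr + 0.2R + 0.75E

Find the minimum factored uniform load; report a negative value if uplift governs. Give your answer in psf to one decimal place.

(1) 0.9(68) - 1.0(12) = 61.2 - 12.0 = 49.2
(2) 1.35(68) + 1.3(12) + 0.6(6) = 91.8 + 15.6 + 3.6 = 111.0
(3) 1.0(68) - 0.7(31) = 68.0 - 21.7 = 46.3
(4) 1.25(68) + 0.2(6) + 0.2(46) + 0.75(12) = 85.0 + 1.2 + 9.2 + 9.0 = 104.4
Combination 3 gives the minimum: 46.3 psf.

46.3 psf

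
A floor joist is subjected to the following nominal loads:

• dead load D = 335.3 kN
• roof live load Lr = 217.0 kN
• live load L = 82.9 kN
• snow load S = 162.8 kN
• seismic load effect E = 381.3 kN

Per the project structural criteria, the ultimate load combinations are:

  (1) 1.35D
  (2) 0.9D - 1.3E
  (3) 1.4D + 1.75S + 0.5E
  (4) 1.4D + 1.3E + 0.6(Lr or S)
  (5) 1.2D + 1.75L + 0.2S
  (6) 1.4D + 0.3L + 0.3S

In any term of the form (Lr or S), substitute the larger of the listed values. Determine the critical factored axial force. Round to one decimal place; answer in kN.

(Lr or S) → Lr = 217.0 kN.
(1) 1.35(335.3) = 452.7
(2) 0.9(335.3) - 1.3(381.3) = -193.9
(3) 1.4(335.3) + 1.75(162.8) + 0.5(381.3) = 945.0
(4) 1.4(335.3) + 1.3(381.3) + 0.6(217.0) = 1095.3
(5) 1.2(335.3) + 1.75(82.9) + 0.2(162.8) = 580.0
(6) 1.4(335.3) + 0.3(82.9) + 0.3(162.8) = 543.1
Maximum is from combination 4.

1095.3 kN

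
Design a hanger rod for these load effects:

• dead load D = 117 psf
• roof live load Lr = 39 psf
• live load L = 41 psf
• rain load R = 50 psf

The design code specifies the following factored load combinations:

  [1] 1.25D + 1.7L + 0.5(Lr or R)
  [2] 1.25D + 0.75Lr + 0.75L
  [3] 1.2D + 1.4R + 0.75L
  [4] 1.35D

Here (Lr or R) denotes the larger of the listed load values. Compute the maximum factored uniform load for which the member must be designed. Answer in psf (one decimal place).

241.2 psf

(Lr or R) → R = 50 psf.
[1] 1.25(117) + 1.7(41) + 0.5(50) = 146.3 + 69.7 + 25.0 = 241.0
[2] 1.25(117) + 0.75(39) + 0.75(41) = 206.3
[3] 1.2(117) + 1.4(50) + 0.75(41) = 140.4 + 70.0 + 30.8 = 241.2
[4] 1.35(117) = 158.0
The controlling combination is 3, giving 241.2 psf.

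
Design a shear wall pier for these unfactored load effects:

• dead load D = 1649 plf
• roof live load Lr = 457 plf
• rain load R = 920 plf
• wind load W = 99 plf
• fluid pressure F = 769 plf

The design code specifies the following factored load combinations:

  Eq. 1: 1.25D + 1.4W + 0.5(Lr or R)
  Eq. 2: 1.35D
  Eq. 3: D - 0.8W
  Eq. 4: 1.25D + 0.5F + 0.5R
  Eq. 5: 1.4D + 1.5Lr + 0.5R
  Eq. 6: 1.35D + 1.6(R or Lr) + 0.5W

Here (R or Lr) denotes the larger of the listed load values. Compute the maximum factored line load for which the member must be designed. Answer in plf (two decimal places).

3747.65 plf

(Lr or R) → R = 920 plf; (R or Lr) → R = 920 plf.
Eq. 1: 1.25(1649) + 1.4(99) + 0.5(920) = 2659.85
Eq. 2: 1.35(1649) = 2226.15
Eq. 3: 1.0(1649) - 0.8(99) = 1569.80
Eq. 4: 1.25(1649) + 0.5(769) + 0.5(920) = 2905.75
Eq. 5: 1.4(1649) + 1.5(457) + 0.5(920) = 3454.10
Eq. 6: 1.35(1649) + 1.6(920) + 0.5(99) = 3747.65
Maximum is from combination 6.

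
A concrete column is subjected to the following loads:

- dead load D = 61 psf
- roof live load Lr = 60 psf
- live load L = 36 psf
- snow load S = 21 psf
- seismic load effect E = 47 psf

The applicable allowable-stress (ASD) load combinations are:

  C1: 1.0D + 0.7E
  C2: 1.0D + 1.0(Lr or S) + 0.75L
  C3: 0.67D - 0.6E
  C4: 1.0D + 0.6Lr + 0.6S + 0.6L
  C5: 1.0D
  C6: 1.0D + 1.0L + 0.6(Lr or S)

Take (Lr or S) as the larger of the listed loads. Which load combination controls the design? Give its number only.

(Lr or S) → Lr = 60 psf.
C1: 1.0(61) + 0.7(47) = 61.0 + 32.9 = 93.9
C2: 1.0(61) + 1.0(60) + 0.75(36) = 61.0 + 60.0 + 27.0 = 148.0
C3: 0.67(61) - 0.6(47) = 40.9 - 28.2 = 12.7
C4: 1.0(61) + 0.6(60) + 0.6(21) + 0.6(36) = 61.0 + 36.0 + 12.6 + 21.6 = 131.2
C5: 1.0(61) = 61.0
C6: 1.0(61) + 1.0(36) + 0.6(60) = 61.0 + 36.0 + 36.0 = 133.0
The largest value is 148.0 psf from combination 2.

Combination 2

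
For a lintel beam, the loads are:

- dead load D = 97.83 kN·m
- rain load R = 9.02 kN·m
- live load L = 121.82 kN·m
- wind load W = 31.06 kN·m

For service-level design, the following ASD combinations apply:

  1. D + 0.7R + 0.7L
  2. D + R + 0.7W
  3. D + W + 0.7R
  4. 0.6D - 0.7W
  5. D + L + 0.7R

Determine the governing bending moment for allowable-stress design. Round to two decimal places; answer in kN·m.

1. 1.0(97.83) + 0.7(9.02) + 0.7(121.82) = 189.42
2. 1.0(97.83) + 1.0(9.02) + 0.7(31.06) = 97.83 + 9.02 + 21.74 = 128.59
3. 1.0(97.83) + 1.0(31.06) + 0.7(9.02) = 97.83 + 31.06 + 6.31 = 135.20
4. 0.6(97.83) - 0.7(31.06) = 58.70 - 21.74 = 36.96
5. 1.0(97.83) + 1.0(121.82) + 0.7(9.02) = 97.83 + 121.82 + 6.31 = 225.96
Combination 5 governs: M = 225.96 kN·m.

225.96 kN·m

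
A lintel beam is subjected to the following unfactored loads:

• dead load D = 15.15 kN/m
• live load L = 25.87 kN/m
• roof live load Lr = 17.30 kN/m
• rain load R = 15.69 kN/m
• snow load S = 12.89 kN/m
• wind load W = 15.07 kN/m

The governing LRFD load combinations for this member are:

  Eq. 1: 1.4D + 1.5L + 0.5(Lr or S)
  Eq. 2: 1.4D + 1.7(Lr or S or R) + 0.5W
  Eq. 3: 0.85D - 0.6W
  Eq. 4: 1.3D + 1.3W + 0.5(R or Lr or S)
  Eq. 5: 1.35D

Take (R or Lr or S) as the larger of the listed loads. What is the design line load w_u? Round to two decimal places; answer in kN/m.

(Lr or S) → Lr = 17.30 kN/m; (Lr or S or R) → Lr = 17.30 kN/m; (R or Lr or S) → Lr = 17.30 kN/m.
Eq. 1: 1.4(15.15) + 1.5(25.87) + 0.5(17.30) = 21.21 + 38.81 + 8.65 = 68.67
Eq. 2: 1.4(15.15) + 1.7(17.30) + 0.5(15.07) = 21.21 + 29.41 + 7.54 = 58.16
Eq. 3: 0.85(15.15) - 0.6(15.07) = 12.88 - 9.04 = 3.84
Eq. 4: 1.3(15.15) + 1.3(15.07) + 0.5(17.30) = 19.70 + 19.59 + 8.65 = 47.94
Eq. 5: 1.35(15.15) = 20.45
The controlling combination is 1, giving 68.67 kN/m.

68.67 kN/m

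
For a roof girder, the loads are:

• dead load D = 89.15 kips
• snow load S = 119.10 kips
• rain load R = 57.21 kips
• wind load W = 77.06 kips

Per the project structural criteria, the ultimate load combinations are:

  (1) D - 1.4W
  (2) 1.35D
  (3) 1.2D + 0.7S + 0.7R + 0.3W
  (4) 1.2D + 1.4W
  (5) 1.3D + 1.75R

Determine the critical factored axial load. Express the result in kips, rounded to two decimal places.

(1) 1.0(89.15) - 1.4(77.06) = 89.15 - 107.88 = -18.73
(2) 1.35(89.15) = 120.35
(3) 1.2(89.15) + 0.7(119.10) + 0.7(57.21) + 0.3(77.06) = 106.98 + 83.37 + 40.05 + 23.12 = 253.52
(4) 1.2(89.15) + 1.4(77.06) = 106.98 + 107.88 = 214.86
(5) 1.3(89.15) + 1.75(57.21) = 216.01
The controlling combination is 3, giving 253.52 kips.

253.52 kips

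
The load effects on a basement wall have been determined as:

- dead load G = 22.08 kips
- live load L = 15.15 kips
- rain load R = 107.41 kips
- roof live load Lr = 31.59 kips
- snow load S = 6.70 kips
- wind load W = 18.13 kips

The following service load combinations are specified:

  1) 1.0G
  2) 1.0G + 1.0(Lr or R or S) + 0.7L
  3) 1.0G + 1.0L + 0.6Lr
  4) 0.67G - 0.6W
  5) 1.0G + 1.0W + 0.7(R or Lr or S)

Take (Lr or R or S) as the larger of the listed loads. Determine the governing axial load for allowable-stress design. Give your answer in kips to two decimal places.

140.10 kips

(Lr or R or S) → R = 107.41 kips; (R or Lr or S) → R = 107.41 kips.
1) 1.0(22.08) = 22.08
2) 1.0(22.08) + 1.0(107.41) + 0.7(15.15) = 22.08 + 107.41 + 10.61 = 140.10
3) 1.0(22.08) + 1.0(15.15) + 0.6(31.59) = 22.08 + 15.15 + 18.95 = 56.18
4) 0.67(22.08) - 0.6(18.13) = 3.92
5) 1.0(22.08) + 1.0(18.13) + 0.7(107.41) = 22.08 + 18.13 + 75.19 = 115.40
Maximum is from combination 2.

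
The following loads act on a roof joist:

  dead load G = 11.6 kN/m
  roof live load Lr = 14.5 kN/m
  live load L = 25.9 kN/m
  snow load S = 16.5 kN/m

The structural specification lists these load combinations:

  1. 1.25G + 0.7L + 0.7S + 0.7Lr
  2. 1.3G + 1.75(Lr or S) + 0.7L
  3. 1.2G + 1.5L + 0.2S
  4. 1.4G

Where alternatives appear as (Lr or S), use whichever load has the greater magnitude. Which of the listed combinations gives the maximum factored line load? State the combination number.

(Lr or S) → S = 16.5 kN/m.
1. 1.25(11.6) + 0.7(25.9) + 0.7(16.5) + 0.7(14.5) = 54.33
2. 1.3(11.6) + 1.75(16.5) + 0.7(25.9) = 62.09
3. 1.2(11.6) + 1.5(25.9) + 0.2(16.5) = 56.07
4. 1.4(11.6) = 16.24
The largest value is 62.09 kN/m from combination 2.

Combination 2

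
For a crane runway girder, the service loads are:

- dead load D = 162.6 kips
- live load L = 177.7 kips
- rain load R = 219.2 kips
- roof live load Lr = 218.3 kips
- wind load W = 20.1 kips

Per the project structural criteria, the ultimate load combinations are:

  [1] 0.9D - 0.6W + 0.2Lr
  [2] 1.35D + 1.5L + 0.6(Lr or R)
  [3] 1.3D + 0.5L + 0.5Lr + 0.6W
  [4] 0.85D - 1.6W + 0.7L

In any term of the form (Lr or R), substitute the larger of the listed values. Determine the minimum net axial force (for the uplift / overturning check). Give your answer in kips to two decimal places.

(Lr or R) → R = 219.2 kips.
[1] 0.9(162.6) - 0.6(20.1) + 0.2(218.3) = 146.34 - 12.06 + 43.66 = 177.94
[2] 1.35(162.6) + 1.5(177.7) + 0.6(219.2) = 219.51 + 266.55 + 131.52 = 617.58
[3] 1.3(162.6) + 0.5(177.7) + 0.5(218.3) + 0.6(20.1) = 211.38 + 88.85 + 109.15 + 12.06 = 421.44
[4] 0.85(162.6) - 1.6(20.1) + 0.7(177.7) = 138.21 - 32.16 + 124.39 = 230.44
Combination 1 gives the minimum: 177.94 kips.

177.94 kips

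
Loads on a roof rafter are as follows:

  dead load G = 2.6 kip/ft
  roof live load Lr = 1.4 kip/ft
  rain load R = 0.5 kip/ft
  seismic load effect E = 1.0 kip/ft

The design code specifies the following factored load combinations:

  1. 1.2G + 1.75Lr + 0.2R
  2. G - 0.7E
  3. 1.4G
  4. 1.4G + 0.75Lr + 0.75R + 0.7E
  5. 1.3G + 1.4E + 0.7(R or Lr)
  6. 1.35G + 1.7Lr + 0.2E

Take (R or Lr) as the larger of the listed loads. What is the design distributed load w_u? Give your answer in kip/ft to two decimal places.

6.09 kip/ft

(R or Lr) → Lr = 1.4 kip/ft.
1. 1.2(2.6) + 1.75(1.4) + 0.2(0.5) = 5.67
2. 1.0(2.6) - 0.7(1.0) = 1.90
3. 1.4(2.6) = 3.64
4. 1.4(2.6) + 0.75(1.4) + 0.75(0.5) + 0.7(1.0) = 5.77
5. 1.3(2.6) + 1.4(1.0) + 0.7(1.4) = 5.76
6. 1.35(2.6) + 1.7(1.4) + 0.2(1.0) = 6.09
The controlling combination is 6, giving 6.09 kip/ft.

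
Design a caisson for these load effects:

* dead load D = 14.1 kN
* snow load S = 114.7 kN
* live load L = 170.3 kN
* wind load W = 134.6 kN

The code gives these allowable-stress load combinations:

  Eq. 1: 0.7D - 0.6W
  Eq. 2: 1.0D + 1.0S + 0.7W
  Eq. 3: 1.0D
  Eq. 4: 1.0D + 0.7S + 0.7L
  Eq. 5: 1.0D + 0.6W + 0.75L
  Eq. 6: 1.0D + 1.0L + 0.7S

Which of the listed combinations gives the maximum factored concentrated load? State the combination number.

Combination 6

Eq. 1: 0.7(14.1) - 0.6(134.6) = 9.87 - 80.76 = -70.89
Eq. 2: 1.0(14.1) + 1.0(114.7) + 0.7(134.6) = 14.10 + 114.70 + 94.22 = 223.02
Eq. 3: 1.0(14.1) = 14.10
Eq. 4: 1.0(14.1) + 0.7(114.7) + 0.7(170.3) = 14.10 + 80.29 + 119.21 = 213.60
Eq. 5: 1.0(14.1) + 0.6(134.6) + 0.75(170.3) = 14.10 + 80.76 + 127.73 = 222.59
Eq. 6: 1.0(14.1) + 1.0(170.3) + 0.7(114.7) = 14.10 + 170.30 + 80.29 = 264.69
The largest value is 264.69 kN from combination 6.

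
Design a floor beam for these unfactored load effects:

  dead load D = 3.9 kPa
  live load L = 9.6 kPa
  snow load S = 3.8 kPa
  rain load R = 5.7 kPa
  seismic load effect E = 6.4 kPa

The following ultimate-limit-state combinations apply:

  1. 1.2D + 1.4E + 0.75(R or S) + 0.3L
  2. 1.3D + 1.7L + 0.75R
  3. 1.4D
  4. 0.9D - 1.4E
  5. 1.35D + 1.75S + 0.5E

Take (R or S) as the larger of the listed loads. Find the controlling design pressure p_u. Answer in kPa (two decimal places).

(R or S) → R = 5.7 kPa.
1. 1.2(3.9) + 1.4(6.4) + 0.75(5.7) + 0.3(9.6) = 4.68 + 8.96 + 4.28 + 2.88 = 20.80
2. 1.3(3.9) + 1.7(9.6) + 0.75(5.7) = 5.07 + 16.32 + 4.28 = 25.67
3. 1.4(3.9) = 5.46
4. 0.9(3.9) - 1.4(6.4) = 3.51 - 8.96 = -5.45
5. 1.35(3.9) + 1.75(3.8) + 0.5(6.4) = 5.27 + 6.65 + 3.20 = 15.12
The controlling combination is 2, giving 25.67 kPa.

25.67 kPa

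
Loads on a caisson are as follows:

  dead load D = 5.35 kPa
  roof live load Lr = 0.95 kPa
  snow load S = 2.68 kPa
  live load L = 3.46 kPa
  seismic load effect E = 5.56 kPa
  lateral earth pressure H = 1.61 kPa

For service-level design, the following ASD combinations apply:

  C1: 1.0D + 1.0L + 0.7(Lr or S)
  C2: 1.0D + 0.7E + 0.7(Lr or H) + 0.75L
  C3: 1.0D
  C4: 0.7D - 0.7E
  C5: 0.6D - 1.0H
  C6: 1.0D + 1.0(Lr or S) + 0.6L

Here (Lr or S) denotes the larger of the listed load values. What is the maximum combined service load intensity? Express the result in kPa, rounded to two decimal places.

12.96 kPa

(Lr or S) → S = 2.68 kPa; (Lr or H) → H = 1.61 kPa.
C1: 1.0(5.35) + 1.0(3.46) + 0.7(2.68) = 5.35 + 3.46 + 1.88 = 10.69
C2: 1.0(5.35) + 0.7(5.56) + 0.7(1.61) + 0.75(3.46) = 12.96
C3: 1.0(5.35) = 5.35
C4: 0.7(5.35) - 0.7(5.56) = -0.15
C5: 0.6(5.35) - 1.0(1.61) = 3.21 - 1.61 = 1.60
C6: 1.0(5.35) + 1.0(2.68) + 0.6(3.46) = 5.35 + 2.68 + 2.08 = 10.11
Combination 2 governs: q = 12.96 kPa.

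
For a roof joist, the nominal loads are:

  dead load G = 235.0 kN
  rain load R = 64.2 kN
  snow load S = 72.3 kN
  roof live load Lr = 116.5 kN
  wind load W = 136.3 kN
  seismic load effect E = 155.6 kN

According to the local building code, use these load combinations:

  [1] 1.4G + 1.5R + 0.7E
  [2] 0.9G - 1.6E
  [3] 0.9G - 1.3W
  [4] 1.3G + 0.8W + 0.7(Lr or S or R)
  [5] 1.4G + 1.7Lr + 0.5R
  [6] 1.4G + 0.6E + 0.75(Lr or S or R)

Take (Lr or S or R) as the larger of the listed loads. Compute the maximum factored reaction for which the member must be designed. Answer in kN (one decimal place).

(Lr or S or R) → Lr = 116.5 kN.
[1] 1.4(235.0) + 1.5(64.2) + 0.7(155.6) = 329.0 + 96.3 + 108.9 = 534.2
[2] 0.9(235.0) - 1.6(155.6) = 211.5 - 249.0 = -37.5
[3] 0.9(235.0) - 1.3(136.3) = 211.5 - 177.2 = 34.3
[4] 1.3(235.0) + 0.8(136.3) + 0.7(116.5) = 305.5 + 109.0 + 81.6 = 496.1
[5] 1.4(235.0) + 1.7(116.5) + 0.5(64.2) = 329.0 + 198.1 + 32.1 = 559.2
[6] 1.4(235.0) + 0.6(155.6) + 0.75(116.5) = 509.7
The controlling combination is 5, giving 559.2 kN.

559.2 kN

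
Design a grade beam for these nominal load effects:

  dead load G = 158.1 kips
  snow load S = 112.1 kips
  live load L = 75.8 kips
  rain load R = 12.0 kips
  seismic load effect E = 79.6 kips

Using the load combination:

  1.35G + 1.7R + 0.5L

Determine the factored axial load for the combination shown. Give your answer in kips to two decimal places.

271.74 kips

1.35(158.1) + 1.7(12.0) + 0.5(75.8) = 213.44 + 20.40 + 37.90 = 271.74
P_u = 271.74 kips.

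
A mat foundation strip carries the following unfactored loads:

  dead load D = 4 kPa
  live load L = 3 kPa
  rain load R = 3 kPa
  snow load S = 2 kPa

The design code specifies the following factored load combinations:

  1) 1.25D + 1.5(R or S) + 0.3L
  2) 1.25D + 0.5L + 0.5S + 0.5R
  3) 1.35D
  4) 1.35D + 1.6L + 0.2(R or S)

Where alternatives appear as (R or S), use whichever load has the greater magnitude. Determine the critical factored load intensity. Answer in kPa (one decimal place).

10.8 kPa

(R or S) → R = 3 kPa.
1) 1.25(4) + 1.5(3) + 0.3(3) = 5.0 + 4.5 + 0.9 = 10.4
2) 1.25(4) + 0.5(3) + 0.5(2) + 0.5(3) = 5.0 + 1.5 + 1.0 + 1.5 = 9.0
3) 1.35(4) = 5.4
4) 1.35(4) + 1.6(3) + 0.2(3) = 5.4 + 4.8 + 0.6 = 10.8
The controlling combination is 4, giving 10.8 kPa.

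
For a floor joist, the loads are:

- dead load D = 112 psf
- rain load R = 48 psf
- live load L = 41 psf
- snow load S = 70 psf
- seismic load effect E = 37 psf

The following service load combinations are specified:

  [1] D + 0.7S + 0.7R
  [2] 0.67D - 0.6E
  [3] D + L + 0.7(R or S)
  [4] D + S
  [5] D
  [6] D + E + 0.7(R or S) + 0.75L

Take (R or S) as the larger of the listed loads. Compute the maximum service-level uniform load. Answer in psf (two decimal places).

228.75 psf

(R or S) → S = 70 psf.
[1] 1.0(112) + 0.7(70) + 0.7(48) = 112.00 + 49.00 + 33.60 = 194.60
[2] 0.67(112) - 0.6(37) = 75.04 - 22.20 = 52.84
[3] 1.0(112) + 1.0(41) + 0.7(70) = 112.00 + 41.00 + 49.00 = 202.00
[4] 1.0(112) + 1.0(70) = 112.00 + 70.00 = 182.00
[5] 1.0(112) = 112.00
[6] 1.0(112) + 1.0(37) + 0.7(70) + 0.75(41) = 112.00 + 37.00 + 49.00 + 30.75 = 228.75
Maximum is from combination 6.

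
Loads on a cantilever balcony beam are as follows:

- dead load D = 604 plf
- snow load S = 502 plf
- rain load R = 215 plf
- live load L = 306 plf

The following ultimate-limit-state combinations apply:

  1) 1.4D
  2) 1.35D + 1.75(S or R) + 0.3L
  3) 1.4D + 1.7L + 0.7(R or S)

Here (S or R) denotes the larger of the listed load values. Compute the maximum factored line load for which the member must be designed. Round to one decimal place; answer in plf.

1785.7 plf

(S or R) → S = 502 plf; (R or S) → S = 502 plf.
1) 1.4(604) = 845.6
2) 1.35(604) + 1.75(502) + 0.3(306) = 815.4 + 878.5 + 91.8 = 1785.7
3) 1.4(604) + 1.7(306) + 0.7(502) = 845.6 + 520.2 + 351.4 = 1717.2
The controlling combination is 2, giving 1785.7 plf.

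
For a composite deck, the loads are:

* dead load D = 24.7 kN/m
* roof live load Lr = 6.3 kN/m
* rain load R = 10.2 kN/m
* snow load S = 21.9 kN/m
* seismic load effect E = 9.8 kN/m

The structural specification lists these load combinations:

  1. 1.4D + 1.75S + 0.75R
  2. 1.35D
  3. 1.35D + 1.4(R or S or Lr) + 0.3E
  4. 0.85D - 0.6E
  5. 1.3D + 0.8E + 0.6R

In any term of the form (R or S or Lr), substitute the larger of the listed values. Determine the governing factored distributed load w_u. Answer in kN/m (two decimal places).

(R or S or Lr) → S = 21.9 kN/m.
1. 1.4(24.7) + 1.75(21.9) + 0.75(10.2) = 80.56
2. 1.35(24.7) = 33.35
3. 1.35(24.7) + 1.4(21.9) + 0.3(9.8) = 66.95
4. 0.85(24.7) - 0.6(9.8) = 15.12
5. 1.3(24.7) + 0.8(9.8) + 0.6(10.2) = 46.07
Maximum is from combination 1.

80.56 kN/m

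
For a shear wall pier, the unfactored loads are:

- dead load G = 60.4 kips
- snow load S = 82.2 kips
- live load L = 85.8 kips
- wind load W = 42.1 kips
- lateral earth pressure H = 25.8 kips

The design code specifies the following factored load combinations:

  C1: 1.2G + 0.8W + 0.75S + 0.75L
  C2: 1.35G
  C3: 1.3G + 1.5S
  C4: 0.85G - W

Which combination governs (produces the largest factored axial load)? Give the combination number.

C1: 1.2(60.4) + 0.8(42.1) + 0.75(82.2) + 0.75(85.8) = 72.48 + 33.68 + 61.65 + 64.35 = 232.16
C2: 1.35(60.4) = 81.54
C3: 1.3(60.4) + 1.5(82.2) = 78.52 + 123.30 = 201.82
C4: 0.85(60.4) - 1.0(42.1) = 51.34 - 42.10 = 9.24
The largest value is 232.16 kips from combination 1.

Combination 1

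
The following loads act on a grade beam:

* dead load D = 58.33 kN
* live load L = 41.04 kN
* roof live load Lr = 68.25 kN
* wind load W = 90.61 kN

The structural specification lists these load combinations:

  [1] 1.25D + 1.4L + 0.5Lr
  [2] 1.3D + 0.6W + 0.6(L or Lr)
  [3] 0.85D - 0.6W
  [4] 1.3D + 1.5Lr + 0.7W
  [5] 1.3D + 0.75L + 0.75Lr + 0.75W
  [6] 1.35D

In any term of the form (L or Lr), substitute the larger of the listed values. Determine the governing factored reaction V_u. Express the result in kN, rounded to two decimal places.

241.63 kN

(L or Lr) → Lr = 68.25 kN.
[1] 1.25(58.33) + 1.4(41.04) + 0.5(68.25) = 164.49
[2] 1.3(58.33) + 0.6(90.61) + 0.6(68.25) = 75.83 + 54.37 + 40.95 = 171.15
[3] 0.85(58.33) - 0.6(90.61) = 49.58 - 54.37 = -4.79
[4] 1.3(58.33) + 1.5(68.25) + 0.7(90.61) = 241.63
[5] 1.3(58.33) + 0.75(41.04) + 0.75(68.25) + 0.75(90.61) = 225.75
[6] 1.35(58.33) = 78.75
The controlling combination is 4, giving 241.63 kN.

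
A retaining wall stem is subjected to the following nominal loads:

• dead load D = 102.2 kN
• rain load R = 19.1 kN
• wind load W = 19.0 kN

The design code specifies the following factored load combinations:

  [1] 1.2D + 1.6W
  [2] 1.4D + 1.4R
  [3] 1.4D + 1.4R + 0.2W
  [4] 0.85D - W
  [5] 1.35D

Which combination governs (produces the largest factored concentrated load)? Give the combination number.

Combination 3

[1] 1.2(102.2) + 1.6(19.0) = 122.6 + 30.4 = 153.0
[2] 1.4(102.2) + 1.4(19.1) = 143.1 + 26.7 = 169.8
[3] 1.4(102.2) + 1.4(19.1) + 0.2(19.0) = 143.1 + 26.7 + 3.8 = 173.6
[4] 0.85(102.2) - 1.0(19.0) = 86.9 - 19.0 = 67.9
[5] 1.35(102.2) = 138.0
The largest value is 173.6 kN from combination 3.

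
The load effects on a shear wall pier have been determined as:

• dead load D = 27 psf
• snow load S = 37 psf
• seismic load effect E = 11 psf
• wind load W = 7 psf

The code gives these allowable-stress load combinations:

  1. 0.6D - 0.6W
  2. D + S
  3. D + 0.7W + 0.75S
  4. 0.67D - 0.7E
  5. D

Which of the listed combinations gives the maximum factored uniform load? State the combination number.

1. 0.6(27) - 0.6(7) = 12.00
2. 1.0(27) + 1.0(37) = 64.00
3. 1.0(27) + 0.7(7) + 0.75(37) = 59.65
4. 0.67(27) - 0.7(11) = 10.39
5. 1.0(27) = 27.00
The largest value is 64.00 psf from combination 2.

Combination 2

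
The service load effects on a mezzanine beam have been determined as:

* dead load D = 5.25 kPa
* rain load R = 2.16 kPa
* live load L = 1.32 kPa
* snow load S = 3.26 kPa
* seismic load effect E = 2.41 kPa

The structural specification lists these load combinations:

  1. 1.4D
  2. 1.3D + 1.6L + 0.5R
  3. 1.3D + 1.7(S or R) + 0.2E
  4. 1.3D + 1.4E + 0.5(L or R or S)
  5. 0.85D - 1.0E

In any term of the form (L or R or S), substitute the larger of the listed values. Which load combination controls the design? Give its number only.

(S or R) → S = 3.26 kPa; (L or R or S) → S = 3.26 kPa.
1. 1.4(5.25) = 7.35
2. 1.3(5.25) + 1.6(1.32) + 0.5(2.16) = 6.83 + 2.11 + 1.08 = 10.02
3. 1.3(5.25) + 1.7(3.26) + 0.2(2.41) = 6.83 + 5.54 + 0.48 = 12.85
4. 1.3(5.25) + 1.4(2.41) + 0.5(3.26) = 6.83 + 3.37 + 1.63 = 11.83
5. 0.85(5.25) - 1.0(2.41) = 4.46 - 2.41 = 2.05
The largest value is 12.85 kPa from combination 3.

Combination 3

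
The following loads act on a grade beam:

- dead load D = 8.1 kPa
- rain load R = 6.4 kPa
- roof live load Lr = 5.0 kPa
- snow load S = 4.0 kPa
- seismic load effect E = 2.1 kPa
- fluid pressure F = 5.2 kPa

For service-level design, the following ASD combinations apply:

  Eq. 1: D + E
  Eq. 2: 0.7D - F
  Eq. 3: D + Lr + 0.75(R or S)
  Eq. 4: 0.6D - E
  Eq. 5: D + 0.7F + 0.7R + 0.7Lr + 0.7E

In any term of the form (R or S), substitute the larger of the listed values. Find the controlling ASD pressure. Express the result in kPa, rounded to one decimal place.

(R or S) → R = 6.4 kPa.
Eq. 1: 1.0(8.1) + 1.0(2.1) = 8.1 + 2.1 = 10.2
Eq. 2: 0.7(8.1) - 1.0(5.2) = 5.7 - 5.2 = 0.5
Eq. 3: 1.0(8.1) + 1.0(5.0) + 0.75(6.4) = 8.1 + 5.0 + 4.8 = 17.9
Eq. 4: 0.6(8.1) - 1.0(2.1) = 4.9 - 2.1 = 2.8
Eq. 5: 1.0(8.1) + 0.7(5.2) + 0.7(6.4) + 0.7(5.0) + 0.7(2.1) = 8.1 + 3.6 + 4.5 + 3.5 + 1.5 = 21.2
The controlling combination is 5, giving 21.2 kPa.

21.2 kPa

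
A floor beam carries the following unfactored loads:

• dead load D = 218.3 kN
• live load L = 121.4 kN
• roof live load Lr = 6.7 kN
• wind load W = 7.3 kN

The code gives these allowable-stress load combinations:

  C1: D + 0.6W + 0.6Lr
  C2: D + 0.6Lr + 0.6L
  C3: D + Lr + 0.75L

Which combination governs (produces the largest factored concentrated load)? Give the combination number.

C1: 1.0(218.3) + 0.6(7.3) + 0.6(6.7) = 218.3 + 4.4 + 4.0 = 226.7
C2: 1.0(218.3) + 0.6(6.7) + 0.6(121.4) = 295.2
C3: 1.0(218.3) + 1.0(6.7) + 0.75(121.4) = 218.3 + 6.7 + 91.1 = 316.1
The largest value is 316.1 kN from combination 3.

Combination 3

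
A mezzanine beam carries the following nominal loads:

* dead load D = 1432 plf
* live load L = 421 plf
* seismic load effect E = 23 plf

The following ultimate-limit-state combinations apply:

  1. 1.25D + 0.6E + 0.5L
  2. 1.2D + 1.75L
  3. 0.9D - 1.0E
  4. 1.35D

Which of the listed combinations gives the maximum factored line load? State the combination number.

Combination 2

1. 1.25(1432) + 0.6(23) + 0.5(421) = 1790.00 + 13.80 + 210.50 = 2014.30
2. 1.2(1432) + 1.75(421) = 1718.40 + 736.75 = 2455.15
3. 0.9(1432) - 1.0(23) = 1288.80 - 23.00 = 1265.80
4. 1.35(1432) = 1933.20
The largest value is 2455.15 plf from combination 2.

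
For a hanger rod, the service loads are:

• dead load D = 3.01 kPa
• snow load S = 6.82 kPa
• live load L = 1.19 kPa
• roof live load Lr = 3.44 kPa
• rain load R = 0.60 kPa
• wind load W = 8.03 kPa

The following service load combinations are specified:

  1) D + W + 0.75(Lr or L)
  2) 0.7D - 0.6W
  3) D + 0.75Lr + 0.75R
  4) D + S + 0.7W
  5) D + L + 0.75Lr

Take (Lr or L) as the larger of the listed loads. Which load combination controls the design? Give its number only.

(Lr or L) → Lr = 3.44 kPa.
1) 1.0(3.01) + 1.0(8.03) + 0.75(3.44) = 3.01 + 8.03 + 2.58 = 13.62
2) 0.7(3.01) - 0.6(8.03) = 2.11 - 4.82 = -2.71
3) 1.0(3.01) + 0.75(3.44) + 0.75(0.60) = 3.01 + 2.58 + 0.45 = 6.04
4) 1.0(3.01) + 1.0(6.82) + 0.7(8.03) = 3.01 + 6.82 + 5.62 = 15.45
5) 1.0(3.01) + 1.0(1.19) + 0.75(3.44) = 3.01 + 1.19 + 2.58 = 6.78
The largest value is 15.45 kPa from combination 4.

Combination 4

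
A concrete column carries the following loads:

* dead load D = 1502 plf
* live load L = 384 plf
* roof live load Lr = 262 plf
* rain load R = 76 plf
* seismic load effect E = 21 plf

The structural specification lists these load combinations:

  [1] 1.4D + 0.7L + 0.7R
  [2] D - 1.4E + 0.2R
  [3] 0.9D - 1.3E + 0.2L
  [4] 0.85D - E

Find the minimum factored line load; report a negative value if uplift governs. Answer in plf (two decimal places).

1255.70 plf

[1] 1.4(1502) + 0.7(384) + 0.7(76) = 2102.80 + 268.80 + 53.20 = 2424.80
[2] 1.0(1502) - 1.4(21) + 0.2(76) = 1502.00 - 29.40 + 15.20 = 1487.80
[3] 0.9(1502) - 1.3(21) + 0.2(384) = 1351.80 - 27.30 + 76.80 = 1401.30
[4] 0.85(1502) - 1.0(21) = 1276.70 - 21.00 = 1255.70
Combination 4 gives the minimum: 1255.70 plf.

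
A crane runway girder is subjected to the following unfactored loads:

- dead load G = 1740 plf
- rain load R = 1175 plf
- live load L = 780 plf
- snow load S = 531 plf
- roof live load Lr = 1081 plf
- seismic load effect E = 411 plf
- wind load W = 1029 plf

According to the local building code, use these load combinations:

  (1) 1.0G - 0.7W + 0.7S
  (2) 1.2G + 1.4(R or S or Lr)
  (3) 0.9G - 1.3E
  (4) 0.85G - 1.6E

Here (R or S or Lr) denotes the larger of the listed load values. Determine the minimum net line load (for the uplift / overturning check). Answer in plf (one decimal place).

(R or S or Lr) → R = 1175 plf.
(1) 1.0(1740) - 0.7(1029) + 0.7(531) = 1740.0 - 720.3 + 371.7 = 1391.4
(2) 1.2(1740) + 1.4(1175) = 2088.0 + 1645.0 = 3733.0
(3) 0.9(1740) - 1.3(411) = 1566.0 - 534.3 = 1031.7
(4) 0.85(1740) - 1.6(411) = 1479.0 - 657.6 = 821.4
Combination 4 gives the minimum: 821.4 plf.

821.4 plf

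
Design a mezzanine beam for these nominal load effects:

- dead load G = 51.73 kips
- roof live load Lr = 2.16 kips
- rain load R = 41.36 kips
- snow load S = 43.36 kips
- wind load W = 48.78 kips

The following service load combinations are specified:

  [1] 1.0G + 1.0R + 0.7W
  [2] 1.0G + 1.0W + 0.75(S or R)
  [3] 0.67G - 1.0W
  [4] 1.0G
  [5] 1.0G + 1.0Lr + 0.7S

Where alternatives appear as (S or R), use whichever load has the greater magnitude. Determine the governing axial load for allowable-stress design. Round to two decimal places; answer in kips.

133.03 kips

(S or R) → S = 43.36 kips.
[1] 1.0(51.73) + 1.0(41.36) + 0.7(48.78) = 51.73 + 41.36 + 34.15 = 127.24
[2] 1.0(51.73) + 1.0(48.78) + 0.75(43.36) = 51.73 + 48.78 + 32.52 = 133.03
[3] 0.67(51.73) - 1.0(48.78) = 34.66 - 48.78 = -14.12
[4] 1.0(51.73) = 51.73
[5] 1.0(51.73) + 1.0(2.16) + 0.7(43.36) = 51.73 + 2.16 + 30.35 = 84.24
Combination 2 governs: P = 133.03 kips.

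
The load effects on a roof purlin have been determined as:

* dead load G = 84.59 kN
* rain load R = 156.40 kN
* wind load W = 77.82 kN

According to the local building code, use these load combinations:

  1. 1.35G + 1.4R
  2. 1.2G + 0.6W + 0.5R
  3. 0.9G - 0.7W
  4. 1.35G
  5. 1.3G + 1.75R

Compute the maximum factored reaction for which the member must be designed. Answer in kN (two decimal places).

383.67 kN

1. 1.35(84.59) + 1.4(156.40) = 114.20 + 218.96 = 333.16
2. 1.2(84.59) + 0.6(77.82) + 0.5(156.40) = 101.51 + 46.69 + 78.20 = 226.40
3. 0.9(84.59) - 0.7(77.82) = 76.13 - 54.47 = 21.66
4. 1.35(84.59) = 114.20
5. 1.3(84.59) + 1.75(156.40) = 109.97 + 273.70 = 383.67
Maximum is from combination 5.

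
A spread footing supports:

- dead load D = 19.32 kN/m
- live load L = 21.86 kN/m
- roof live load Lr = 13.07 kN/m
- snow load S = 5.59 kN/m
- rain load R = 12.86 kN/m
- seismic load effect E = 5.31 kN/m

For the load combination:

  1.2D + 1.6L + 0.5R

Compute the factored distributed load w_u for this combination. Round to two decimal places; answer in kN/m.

64.59 kN/m

1.2(19.32) + 1.6(21.86) + 0.5(12.86) = 23.18 + 34.98 + 6.43 = 64.59
w_u = 64.59 kN/m.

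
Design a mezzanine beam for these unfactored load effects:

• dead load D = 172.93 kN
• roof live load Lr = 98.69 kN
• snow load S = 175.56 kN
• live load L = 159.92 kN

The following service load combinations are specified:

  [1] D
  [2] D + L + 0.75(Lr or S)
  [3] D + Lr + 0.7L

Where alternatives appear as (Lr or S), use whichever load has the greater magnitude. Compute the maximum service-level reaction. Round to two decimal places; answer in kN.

(Lr or S) → S = 175.56 kN.
[1] 1.0(172.93) = 172.93
[2] 1.0(172.93) + 1.0(159.92) + 0.75(175.56) = 172.93 + 159.92 + 131.67 = 464.52
[3] 1.0(172.93) + 1.0(98.69) + 0.7(159.92) = 172.93 + 98.69 + 111.94 = 383.56
Combination 2 governs: V = 464.52 kN.

464.52 kN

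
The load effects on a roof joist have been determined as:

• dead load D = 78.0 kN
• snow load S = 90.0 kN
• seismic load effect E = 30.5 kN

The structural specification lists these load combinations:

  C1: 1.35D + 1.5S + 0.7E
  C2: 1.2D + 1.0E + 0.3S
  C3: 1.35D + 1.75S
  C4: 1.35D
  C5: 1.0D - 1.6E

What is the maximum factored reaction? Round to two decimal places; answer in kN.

262.80 kN

C1: 1.35(78.0) + 1.5(90.0) + 0.7(30.5) = 105.30 + 135.00 + 21.35 = 261.65
C2: 1.2(78.0) + 1.0(30.5) + 0.3(90.0) = 93.60 + 30.50 + 27.00 = 151.10
C3: 1.35(78.0) + 1.75(90.0) = 105.30 + 157.50 = 262.80
C4: 1.35(78.0) = 105.30
C5: 1.0(78.0) - 1.6(30.5) = 78.00 - 48.80 = 29.20
Combination 3 governs: V_u = 262.80 kN.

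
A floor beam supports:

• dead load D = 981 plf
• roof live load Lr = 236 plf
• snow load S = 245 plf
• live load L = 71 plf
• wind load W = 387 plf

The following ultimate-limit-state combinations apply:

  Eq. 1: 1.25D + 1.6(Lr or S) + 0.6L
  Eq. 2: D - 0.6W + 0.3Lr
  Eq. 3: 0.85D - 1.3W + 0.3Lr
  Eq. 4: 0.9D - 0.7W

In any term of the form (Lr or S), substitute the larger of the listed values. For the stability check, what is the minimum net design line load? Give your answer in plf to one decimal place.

401.6 plf

(Lr or S) → S = 245 plf.
Eq. 1: 1.25(981) + 1.6(245) + 0.6(71) = 1226.3 + 392.0 + 42.6 = 1660.9
Eq. 2: 1.0(981) - 0.6(387) + 0.3(236) = 981.0 - 232.2 + 70.8 = 819.6
Eq. 3: 0.85(981) - 1.3(387) + 0.3(236) = 833.9 - 503.1 + 70.8 = 401.6
Eq. 4: 0.9(981) - 0.7(387) = 882.9 - 270.9 = 612.0
Combination 3 gives the minimum: 401.6 plf.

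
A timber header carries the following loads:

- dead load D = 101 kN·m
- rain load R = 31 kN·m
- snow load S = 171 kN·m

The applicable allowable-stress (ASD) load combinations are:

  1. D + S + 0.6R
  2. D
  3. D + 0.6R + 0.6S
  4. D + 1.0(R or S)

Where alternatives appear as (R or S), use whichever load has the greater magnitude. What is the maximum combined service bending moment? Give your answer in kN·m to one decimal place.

290.6 kN·m

(R or S) → S = 171 kN·m.
1. 1.0(101) + 1.0(171) + 0.6(31) = 290.6
2. 1.0(101) = 101.0
3. 1.0(101) + 0.6(31) + 0.6(171) = 222.2
4. 1.0(101) + 1.0(171) = 272.0
Combination 1 governs: M = 290.6 kN·m.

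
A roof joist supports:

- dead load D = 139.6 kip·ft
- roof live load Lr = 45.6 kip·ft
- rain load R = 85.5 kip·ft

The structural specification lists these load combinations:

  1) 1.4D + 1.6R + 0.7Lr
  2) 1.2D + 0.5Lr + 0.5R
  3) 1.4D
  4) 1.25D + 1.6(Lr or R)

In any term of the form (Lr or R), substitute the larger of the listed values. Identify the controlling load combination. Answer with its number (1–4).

(Lr or R) → R = 85.5 kip·ft.
1) 1.4(139.6) + 1.6(85.5) + 0.7(45.6) = 364.2
2) 1.2(139.6) + 0.5(45.6) + 0.5(85.5) = 167.5 + 22.8 + 42.8 = 233.1
3) 1.4(139.6) = 195.4
4) 1.25(139.6) + 1.6(85.5) = 174.5 + 136.8 = 311.3
The largest value is 364.2 kip·ft from combination 1.

Combination 1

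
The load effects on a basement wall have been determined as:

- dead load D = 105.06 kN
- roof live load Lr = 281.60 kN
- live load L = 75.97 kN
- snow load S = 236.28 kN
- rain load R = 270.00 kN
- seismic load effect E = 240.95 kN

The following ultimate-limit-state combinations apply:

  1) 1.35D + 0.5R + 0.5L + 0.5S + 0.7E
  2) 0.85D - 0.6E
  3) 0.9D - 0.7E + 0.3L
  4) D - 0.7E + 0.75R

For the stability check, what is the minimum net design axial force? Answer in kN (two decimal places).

1) 1.35(105.06) + 0.5(270.00) + 0.5(75.97) + 0.5(236.28) + 0.7(240.95) = 601.62
2) 0.85(105.06) - 0.6(240.95) = 89.30 - 144.57 = -55.27
3) 0.9(105.06) - 0.7(240.95) + 0.3(75.97) = -51.32
4) 1.0(105.06) - 0.7(240.95) + 0.75(270.00) = 138.90
Combination 2 gives the minimum: -55.27 kN.

-55.27 kN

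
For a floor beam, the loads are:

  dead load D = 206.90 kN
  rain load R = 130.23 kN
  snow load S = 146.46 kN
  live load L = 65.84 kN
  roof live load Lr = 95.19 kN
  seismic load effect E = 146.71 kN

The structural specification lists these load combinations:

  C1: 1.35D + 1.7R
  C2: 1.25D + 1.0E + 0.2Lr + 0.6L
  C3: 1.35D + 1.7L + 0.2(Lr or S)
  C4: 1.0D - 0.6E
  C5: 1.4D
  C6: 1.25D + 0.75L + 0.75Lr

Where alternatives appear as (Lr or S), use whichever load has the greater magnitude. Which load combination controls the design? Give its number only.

Combination 1

(Lr or S) → S = 146.46 kN.
C1: 1.35(206.90) + 1.7(130.23) = 279.32 + 221.39 = 500.71
C2: 1.25(206.90) + 1.0(146.71) + 0.2(95.19) + 0.6(65.84) = 258.63 + 146.71 + 19.04 + 39.50 = 463.88
C3: 1.35(206.90) + 1.7(65.84) + 0.2(146.46) = 279.32 + 111.93 + 29.29 = 420.54
C4: 1.0(206.90) - 0.6(146.71) = 206.90 - 88.03 = 118.87
C5: 1.4(206.90) = 289.66
C6: 1.25(206.90) + 0.75(65.84) + 0.75(95.19) = 258.63 + 49.38 + 71.39 = 379.40
The largest value is 500.71 kN from combination 1.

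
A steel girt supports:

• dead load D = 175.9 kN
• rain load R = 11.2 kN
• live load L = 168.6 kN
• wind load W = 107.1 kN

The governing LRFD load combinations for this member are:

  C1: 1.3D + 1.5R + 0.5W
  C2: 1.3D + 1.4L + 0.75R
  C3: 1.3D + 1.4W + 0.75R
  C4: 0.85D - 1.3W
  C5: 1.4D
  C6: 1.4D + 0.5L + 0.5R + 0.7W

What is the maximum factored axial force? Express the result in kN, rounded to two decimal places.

473.11 kN

C1: 1.3(175.9) + 1.5(11.2) + 0.5(107.1) = 228.67 + 16.80 + 53.55 = 299.02
C2: 1.3(175.9) + 1.4(168.6) + 0.75(11.2) = 228.67 + 236.04 + 8.40 = 473.11
C3: 1.3(175.9) + 1.4(107.1) + 0.75(11.2) = 228.67 + 149.94 + 8.40 = 387.01
C4: 0.85(175.9) - 1.3(107.1) = 149.52 - 139.23 = 10.29
C5: 1.4(175.9) = 246.26
C6: 1.4(175.9) + 0.5(168.6) + 0.5(11.2) + 0.7(107.1) = 246.26 + 84.30 + 5.60 + 74.97 = 411.13
Maximum is from combination 2.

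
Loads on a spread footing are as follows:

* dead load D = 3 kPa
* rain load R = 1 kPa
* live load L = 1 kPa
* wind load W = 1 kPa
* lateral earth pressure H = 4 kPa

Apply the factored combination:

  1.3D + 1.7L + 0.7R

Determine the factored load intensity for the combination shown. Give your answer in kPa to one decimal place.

1.3(3) + 1.7(1) + 0.7(1) = 3.9 + 1.7 + 0.7 = 6.3
q_u = 6.3 kPa.

6.3 kPa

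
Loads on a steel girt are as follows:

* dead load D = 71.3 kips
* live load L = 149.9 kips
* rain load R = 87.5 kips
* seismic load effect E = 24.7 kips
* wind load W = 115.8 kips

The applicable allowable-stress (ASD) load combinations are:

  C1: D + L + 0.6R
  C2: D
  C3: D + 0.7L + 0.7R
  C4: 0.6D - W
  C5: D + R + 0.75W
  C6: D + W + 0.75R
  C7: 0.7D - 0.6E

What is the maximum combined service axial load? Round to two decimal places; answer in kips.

C1: 1.0(71.3) + 1.0(149.9) + 0.6(87.5) = 273.70
C2: 1.0(71.3) = 71.30
C3: 1.0(71.3) + 0.7(149.9) + 0.7(87.5) = 237.48
C4: 0.6(71.3) - 1.0(115.8) = -73.02
C5: 1.0(71.3) + 1.0(87.5) + 0.75(115.8) = 245.65
C6: 1.0(71.3) + 1.0(115.8) + 0.75(87.5) = 252.73
C7: 0.7(71.3) - 0.6(24.7) = 35.09
Maximum is from combination 1.

273.70 kips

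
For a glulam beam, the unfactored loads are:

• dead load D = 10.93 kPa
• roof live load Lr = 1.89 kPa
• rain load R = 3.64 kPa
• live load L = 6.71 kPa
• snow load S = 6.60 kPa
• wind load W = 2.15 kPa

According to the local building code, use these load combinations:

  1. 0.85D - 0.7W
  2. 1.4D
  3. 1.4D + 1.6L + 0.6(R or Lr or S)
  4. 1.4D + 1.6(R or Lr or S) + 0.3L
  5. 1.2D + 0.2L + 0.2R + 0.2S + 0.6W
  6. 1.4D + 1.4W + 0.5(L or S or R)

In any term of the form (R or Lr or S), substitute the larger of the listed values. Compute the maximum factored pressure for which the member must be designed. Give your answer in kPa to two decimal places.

(R or Lr or S) → S = 6.60 kPa; (L or S or R) → L = 6.71 kPa.
1. 0.85(10.93) - 0.7(2.15) = 7.79
2. 1.4(10.93) = 15.30
3. 1.4(10.93) + 1.6(6.71) + 0.6(6.60) = 15.30 + 10.74 + 3.96 = 30.00
4. 1.4(10.93) + 1.6(6.60) + 0.3(6.71) = 27.88
5. 1.2(10.93) + 0.2(6.71) + 0.2(3.64) + 0.2(6.60) + 0.6(2.15) = 13.12 + 1.34 + 0.73 + 1.32 + 1.29 = 17.80
6. 1.4(10.93) + 1.4(2.15) + 0.5(6.71) = 15.30 + 3.01 + 3.36 = 21.67
Combination 3 governs: p_u = 30.00 kPa.

30.00 kPa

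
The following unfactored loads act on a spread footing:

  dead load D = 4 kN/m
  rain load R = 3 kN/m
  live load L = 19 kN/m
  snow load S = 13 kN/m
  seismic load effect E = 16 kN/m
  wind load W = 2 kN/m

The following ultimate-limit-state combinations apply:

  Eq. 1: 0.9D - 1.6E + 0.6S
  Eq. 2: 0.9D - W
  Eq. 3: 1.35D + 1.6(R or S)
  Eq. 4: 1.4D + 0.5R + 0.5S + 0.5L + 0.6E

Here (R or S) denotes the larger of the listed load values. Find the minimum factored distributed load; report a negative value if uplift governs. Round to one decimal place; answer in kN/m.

-14.2 kN/m

(R or S) → S = 13 kN/m.
Eq. 1: 0.9(4) - 1.6(16) + 0.6(13) = 3.6 - 25.6 + 7.8 = -14.2
Eq. 2: 0.9(4) - 1.0(2) = 3.6 - 2.0 = 1.6
Eq. 3: 1.35(4) + 1.6(13) = 5.4 + 20.8 = 26.2
Eq. 4: 1.4(4) + 0.5(3) + 0.5(13) + 0.5(19) + 0.6(16) = 5.6 + 1.5 + 6.5 + 9.5 + 9.6 = 32.7
Combination 1 gives the minimum: -14.2 kN/m.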